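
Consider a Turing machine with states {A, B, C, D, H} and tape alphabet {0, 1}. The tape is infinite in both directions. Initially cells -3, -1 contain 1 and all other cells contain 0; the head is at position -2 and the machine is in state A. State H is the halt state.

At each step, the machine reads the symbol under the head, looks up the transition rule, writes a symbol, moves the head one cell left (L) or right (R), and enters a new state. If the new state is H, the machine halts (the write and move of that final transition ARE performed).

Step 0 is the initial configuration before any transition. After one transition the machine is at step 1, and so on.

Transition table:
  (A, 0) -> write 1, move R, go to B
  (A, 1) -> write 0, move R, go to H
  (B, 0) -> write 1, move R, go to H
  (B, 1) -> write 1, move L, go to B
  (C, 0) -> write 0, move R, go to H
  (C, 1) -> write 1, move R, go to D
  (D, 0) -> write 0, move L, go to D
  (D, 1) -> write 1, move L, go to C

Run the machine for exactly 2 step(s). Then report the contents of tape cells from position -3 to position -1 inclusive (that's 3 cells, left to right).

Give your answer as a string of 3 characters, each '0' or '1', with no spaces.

Step 1: in state A at pos -2, read 0 -> (A,0)->write 1,move R,goto B. Now: state=B, head=-1, tape[-4..0]=01110 (head:    ^)
Step 2: in state B at pos -1, read 1 -> (B,1)->write 1,move L,goto B. Now: state=B, head=-2, tape[-4..0]=01110 (head:   ^)

Answer: 111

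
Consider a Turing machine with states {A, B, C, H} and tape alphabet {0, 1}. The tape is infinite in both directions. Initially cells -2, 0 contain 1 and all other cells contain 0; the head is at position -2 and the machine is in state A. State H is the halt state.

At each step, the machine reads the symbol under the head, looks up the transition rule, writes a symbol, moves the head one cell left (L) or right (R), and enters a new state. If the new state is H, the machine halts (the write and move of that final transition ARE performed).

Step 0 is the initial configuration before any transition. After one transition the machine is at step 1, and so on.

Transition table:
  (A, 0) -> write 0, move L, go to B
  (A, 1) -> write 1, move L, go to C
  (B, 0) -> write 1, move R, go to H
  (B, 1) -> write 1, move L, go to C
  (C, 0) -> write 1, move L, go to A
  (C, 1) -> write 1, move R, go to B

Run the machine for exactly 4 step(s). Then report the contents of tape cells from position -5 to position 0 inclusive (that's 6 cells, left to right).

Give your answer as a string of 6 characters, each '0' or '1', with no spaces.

Answer: 101101

Derivation:
Step 1: in state A at pos -2, read 1 -> (A,1)->write 1,move L,goto C. Now: state=C, head=-3, tape[-4..1]=001010 (head:  ^)
Step 2: in state C at pos -3, read 0 -> (C,0)->write 1,move L,goto A. Now: state=A, head=-4, tape[-5..1]=0011010 (head:  ^)
Step 3: in state A at pos -4, read 0 -> (A,0)->write 0,move L,goto B. Now: state=B, head=-5, tape[-6..1]=00011010 (head:  ^)
Step 4: in state B at pos -5, read 0 -> (B,0)->write 1,move R,goto H. Now: state=H, head=-4, tape[-6..1]=01011010 (head:   ^)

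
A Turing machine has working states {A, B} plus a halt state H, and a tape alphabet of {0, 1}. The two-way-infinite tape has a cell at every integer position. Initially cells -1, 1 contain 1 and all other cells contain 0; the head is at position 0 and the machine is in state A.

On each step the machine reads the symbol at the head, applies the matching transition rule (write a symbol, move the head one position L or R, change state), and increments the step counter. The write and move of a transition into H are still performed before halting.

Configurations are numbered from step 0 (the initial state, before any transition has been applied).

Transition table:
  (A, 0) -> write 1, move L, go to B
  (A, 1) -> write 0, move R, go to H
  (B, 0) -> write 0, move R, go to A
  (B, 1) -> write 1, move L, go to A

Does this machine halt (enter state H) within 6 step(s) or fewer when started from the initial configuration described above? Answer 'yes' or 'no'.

Step 1: in state A at pos 0, read 0 -> (A,0)->write 1,move L,goto B. Now: state=B, head=-1, tape[-2..2]=01110 (head:  ^)
Step 2: in state B at pos -1, read 1 -> (B,1)->write 1,move L,goto A. Now: state=A, head=-2, tape[-3..2]=001110 (head:  ^)
Step 3: in state A at pos -2, read 0 -> (A,0)->write 1,move L,goto B. Now: state=B, head=-3, tape[-4..2]=0011110 (head:  ^)
Step 4: in state B at pos -3, read 0 -> (B,0)->write 0,move R,goto A. Now: state=A, head=-2, tape[-4..2]=0011110 (head:   ^)
Step 5: in state A at pos -2, read 1 -> (A,1)->write 0,move R,goto H. Now: state=H, head=-1, tape[-4..2]=0001110 (head:    ^)
State H reached at step 5; 5 <= 6 -> yes

Answer: yes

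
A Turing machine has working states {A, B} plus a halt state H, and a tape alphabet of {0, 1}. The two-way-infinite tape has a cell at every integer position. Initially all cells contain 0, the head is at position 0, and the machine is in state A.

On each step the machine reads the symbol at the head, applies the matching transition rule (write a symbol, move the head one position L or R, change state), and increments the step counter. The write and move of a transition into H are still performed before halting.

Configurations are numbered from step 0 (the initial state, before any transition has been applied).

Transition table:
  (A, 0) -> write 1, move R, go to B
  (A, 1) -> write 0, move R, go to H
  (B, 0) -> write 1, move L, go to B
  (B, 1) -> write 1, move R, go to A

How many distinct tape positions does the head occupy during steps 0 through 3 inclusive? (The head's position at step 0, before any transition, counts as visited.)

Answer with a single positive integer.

Answer: 2

Derivation:
Step 1: in state A at pos 0, read 0 -> (A,0)->write 1,move R,goto B. Now: state=B, head=1, tape[-1..2]=0100 (head:   ^)
Step 2: in state B at pos 1, read 0 -> (B,0)->write 1,move L,goto B. Now: state=B, head=0, tape[-1..2]=0110 (head:  ^)
Step 3: in state B at pos 0, read 1 -> (B,1)->write 1,move R,goto A. Now: state=A, head=1, tape[-1..2]=0110 (head:   ^)
Head positions at steps 0..3: starting at 0, distinct positions visited = {0, 1} -> 2 position(s)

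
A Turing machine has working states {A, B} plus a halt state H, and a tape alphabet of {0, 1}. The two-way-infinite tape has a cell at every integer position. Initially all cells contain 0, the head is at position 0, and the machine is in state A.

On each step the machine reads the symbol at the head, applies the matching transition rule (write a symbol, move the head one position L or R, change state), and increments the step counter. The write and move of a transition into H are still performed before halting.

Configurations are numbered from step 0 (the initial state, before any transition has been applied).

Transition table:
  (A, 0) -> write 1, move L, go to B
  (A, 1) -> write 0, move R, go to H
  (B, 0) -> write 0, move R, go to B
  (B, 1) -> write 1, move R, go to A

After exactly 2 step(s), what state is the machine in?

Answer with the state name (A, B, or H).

Step 1: in state A at pos 0, read 0 -> (A,0)->write 1,move L,goto B. Now: state=B, head=-1, tape[-2..1]=0010 (head:  ^)
Step 2: in state B at pos -1, read 0 -> (B,0)->write 0,move R,goto B. Now: state=B, head=0, tape[-2..1]=0010 (head:   ^)

Answer: B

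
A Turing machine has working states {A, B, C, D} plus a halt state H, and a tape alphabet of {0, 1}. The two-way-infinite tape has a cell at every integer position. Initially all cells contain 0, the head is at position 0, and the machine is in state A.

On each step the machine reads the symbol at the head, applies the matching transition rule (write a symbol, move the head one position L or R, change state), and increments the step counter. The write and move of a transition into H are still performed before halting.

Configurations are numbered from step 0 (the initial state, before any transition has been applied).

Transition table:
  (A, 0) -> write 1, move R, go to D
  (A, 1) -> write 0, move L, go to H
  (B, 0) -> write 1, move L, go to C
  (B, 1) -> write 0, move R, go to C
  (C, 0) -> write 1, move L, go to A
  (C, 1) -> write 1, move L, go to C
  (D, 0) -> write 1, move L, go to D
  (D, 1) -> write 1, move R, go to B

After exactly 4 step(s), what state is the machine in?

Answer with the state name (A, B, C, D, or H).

Step 1: in state A at pos 0, read 0 -> (A,0)->write 1,move R,goto D. Now: state=D, head=1, tape[-1..2]=0100 (head:   ^)
Step 2: in state D at pos 1, read 0 -> (D,0)->write 1,move L,goto D. Now: state=D, head=0, tape[-1..2]=0110 (head:  ^)
Step 3: in state D at pos 0, read 1 -> (D,1)->write 1,move R,goto B. Now: state=B, head=1, tape[-1..2]=0110 (head:   ^)
Step 4: in state B at pos 1, read 1 -> (B,1)->write 0,move R,goto C. Now: state=C, head=2, tape[-1..3]=01000 (head:    ^)

Answer: C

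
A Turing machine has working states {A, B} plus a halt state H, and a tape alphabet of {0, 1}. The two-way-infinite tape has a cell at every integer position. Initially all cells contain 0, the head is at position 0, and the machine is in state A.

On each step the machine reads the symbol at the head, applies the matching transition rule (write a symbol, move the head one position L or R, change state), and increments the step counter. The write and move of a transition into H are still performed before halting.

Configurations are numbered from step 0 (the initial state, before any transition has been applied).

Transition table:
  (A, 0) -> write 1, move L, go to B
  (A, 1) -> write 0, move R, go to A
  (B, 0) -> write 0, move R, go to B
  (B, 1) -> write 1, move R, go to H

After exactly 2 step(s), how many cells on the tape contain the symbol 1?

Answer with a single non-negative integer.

Step 1: in state A at pos 0, read 0 -> (A,0)->write 1,move L,goto B. Now: state=B, head=-1, tape[-2..1]=0010 (head:  ^)
Step 2: in state B at pos -1, read 0 -> (B,0)->write 0,move R,goto B. Now: state=B, head=0, tape[-2..1]=0010 (head:   ^)
Cells containing 1 after step 2: {0} -> 1 cell(s)

Answer: 1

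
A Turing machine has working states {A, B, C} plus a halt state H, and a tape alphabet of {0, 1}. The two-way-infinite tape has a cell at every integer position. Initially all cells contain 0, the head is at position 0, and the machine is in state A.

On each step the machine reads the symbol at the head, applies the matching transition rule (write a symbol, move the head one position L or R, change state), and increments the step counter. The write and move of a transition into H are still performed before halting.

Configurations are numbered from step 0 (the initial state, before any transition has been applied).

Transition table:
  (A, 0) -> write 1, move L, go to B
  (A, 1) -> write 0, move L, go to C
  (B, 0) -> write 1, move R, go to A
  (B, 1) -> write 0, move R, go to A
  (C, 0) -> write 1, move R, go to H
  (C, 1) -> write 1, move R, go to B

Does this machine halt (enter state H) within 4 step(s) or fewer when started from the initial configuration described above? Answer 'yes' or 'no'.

Step 1: in state A at pos 0, read 0 -> (A,0)->write 1,move L,goto B. Now: state=B, head=-1, tape[-2..1]=0010 (head:  ^)
Step 2: in state B at pos -1, read 0 -> (B,0)->write 1,move R,goto A. Now: state=A, head=0, tape[-2..1]=0110 (head:   ^)
Step 3: in state A at pos 0, read 1 -> (A,1)->write 0,move L,goto C. Now: state=C, head=-1, tape[-2..1]=0100 (head:  ^)
Step 4: in state C at pos -1, read 1 -> (C,1)->write 1,move R,goto B. Now: state=B, head=0, tape[-2..1]=0100 (head:   ^)
After 4 step(s): state = B (not H) -> not halted within 4 -> no

Answer: no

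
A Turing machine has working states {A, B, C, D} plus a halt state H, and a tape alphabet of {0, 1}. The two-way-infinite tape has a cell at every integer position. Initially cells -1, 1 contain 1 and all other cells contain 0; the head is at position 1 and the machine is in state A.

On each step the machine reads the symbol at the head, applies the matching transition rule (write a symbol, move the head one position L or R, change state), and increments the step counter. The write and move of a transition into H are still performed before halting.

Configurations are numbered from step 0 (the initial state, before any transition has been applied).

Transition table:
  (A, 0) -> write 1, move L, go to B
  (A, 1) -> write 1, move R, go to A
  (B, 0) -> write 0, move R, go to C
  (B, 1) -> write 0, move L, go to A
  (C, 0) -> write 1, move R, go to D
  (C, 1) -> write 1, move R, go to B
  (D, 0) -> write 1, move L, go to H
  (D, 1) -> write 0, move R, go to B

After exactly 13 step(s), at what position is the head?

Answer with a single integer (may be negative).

Answer: 4

Derivation:
Step 1: in state A at pos 1, read 1 -> (A,1)->write 1,move R,goto A. Now: state=A, head=2, tape[-2..3]=010100 (head:     ^)
Step 2: in state A at pos 2, read 0 -> (A,0)->write 1,move L,goto B. Now: state=B, head=1, tape[-2..3]=010110 (head:    ^)
Step 3: in state B at pos 1, read 1 -> (B,1)->write 0,move L,goto A. Now: state=A, head=0, tape[-2..3]=010010 (head:   ^)
Step 4: in state A at pos 0, read 0 -> (A,0)->write 1,move L,goto B. Now: state=B, head=-1, tape[-2..3]=011010 (head:  ^)
Step 5: in state B at pos -1, read 1 -> (B,1)->write 0,move L,goto A. Now: state=A, head=-2, tape[-3..3]=0001010 (head:  ^)
Step 6: in state A at pos -2, read 0 -> (A,0)->write 1,move L,goto B. Now: state=B, head=-3, tape[-4..3]=00101010 (head:  ^)
Step 7: in state B at pos -3, read 0 -> (B,0)->write 0,move R,goto C. Now: state=C, head=-2, tape[-4..3]=00101010 (head:   ^)
Step 8: in state C at pos -2, read 1 -> (C,1)->write 1,move R,goto B. Now: state=B, head=-1, tape[-4..3]=00101010 (head:    ^)
Step 9: in state B at pos -1, read 0 -> (B,0)->write 0,move R,goto C. Now: state=C, head=0, tape[-4..3]=00101010 (head:     ^)
Step 10: in state C at pos 0, read 1 -> (C,1)->write 1,move R,goto B. Now: state=B, head=1, tape[-4..3]=00101010 (head:      ^)
Step 11: in state B at pos 1, read 0 -> (B,0)->write 0,move R,goto C. Now: state=C, head=2, tape[-4..3]=00101010 (head:       ^)
Step 12: in state C at pos 2, read 1 -> (C,1)->write 1,move R,goto B. Now: state=B, head=3, tape[-4..4]=001010100 (head:        ^)
Step 13: in state B at pos 3, read 0 -> (B,0)->write 0,move R,goto C. Now: state=C, head=4, tape[-4..5]=0010101000 (head:         ^)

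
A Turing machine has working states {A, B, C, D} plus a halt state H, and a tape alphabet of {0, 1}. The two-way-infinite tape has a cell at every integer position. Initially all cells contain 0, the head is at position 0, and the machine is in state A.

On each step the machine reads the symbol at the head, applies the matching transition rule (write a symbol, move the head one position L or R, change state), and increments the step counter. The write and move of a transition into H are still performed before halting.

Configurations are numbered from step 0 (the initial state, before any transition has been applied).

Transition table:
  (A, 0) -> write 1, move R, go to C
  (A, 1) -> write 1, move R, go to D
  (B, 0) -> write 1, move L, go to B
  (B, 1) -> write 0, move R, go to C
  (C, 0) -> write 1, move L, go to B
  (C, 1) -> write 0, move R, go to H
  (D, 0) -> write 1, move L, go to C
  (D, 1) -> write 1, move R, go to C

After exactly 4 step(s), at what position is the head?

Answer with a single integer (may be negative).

Step 1: in state A at pos 0, read 0 -> (A,0)->write 1,move R,goto C. Now: state=C, head=1, tape[-1..2]=0100 (head:   ^)
Step 2: in state C at pos 1, read 0 -> (C,0)->write 1,move L,goto B. Now: state=B, head=0, tape[-1..2]=0110 (head:  ^)
Step 3: in state B at pos 0, read 1 -> (B,1)->write 0,move R,goto C. Now: state=C, head=1, tape[-1..2]=0010 (head:   ^)
Step 4: in state C at pos 1, read 1 -> (C,1)->write 0,move R,goto H. Now: state=H, head=2, tape[-1..3]=00000 (head:    ^)

Answer: 2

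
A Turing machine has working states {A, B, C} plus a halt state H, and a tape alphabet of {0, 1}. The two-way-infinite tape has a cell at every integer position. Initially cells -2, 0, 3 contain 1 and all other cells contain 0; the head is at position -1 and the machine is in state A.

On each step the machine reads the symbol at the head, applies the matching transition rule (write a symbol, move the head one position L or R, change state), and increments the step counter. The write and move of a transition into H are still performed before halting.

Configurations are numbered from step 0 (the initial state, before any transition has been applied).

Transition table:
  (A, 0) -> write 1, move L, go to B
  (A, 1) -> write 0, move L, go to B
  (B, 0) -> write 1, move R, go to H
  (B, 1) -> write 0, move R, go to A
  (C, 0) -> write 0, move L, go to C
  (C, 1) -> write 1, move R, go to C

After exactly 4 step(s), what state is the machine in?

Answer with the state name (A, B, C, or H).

Step 1: in state A at pos -1, read 0 -> (A,0)->write 1,move L,goto B. Now: state=B, head=-2, tape[-3..4]=01110010 (head:  ^)
Step 2: in state B at pos -2, read 1 -> (B,1)->write 0,move R,goto A. Now: state=A, head=-1, tape[-3..4]=00110010 (head:   ^)
Step 3: in state A at pos -1, read 1 -> (A,1)->write 0,move L,goto B. Now: state=B, head=-2, tape[-3..4]=00010010 (head:  ^)
Step 4: in state B at pos -2, read 0 -> (B,0)->write 1,move R,goto H. Now: state=H, head=-1, tape[-3..4]=01010010 (head:   ^)

Answer: H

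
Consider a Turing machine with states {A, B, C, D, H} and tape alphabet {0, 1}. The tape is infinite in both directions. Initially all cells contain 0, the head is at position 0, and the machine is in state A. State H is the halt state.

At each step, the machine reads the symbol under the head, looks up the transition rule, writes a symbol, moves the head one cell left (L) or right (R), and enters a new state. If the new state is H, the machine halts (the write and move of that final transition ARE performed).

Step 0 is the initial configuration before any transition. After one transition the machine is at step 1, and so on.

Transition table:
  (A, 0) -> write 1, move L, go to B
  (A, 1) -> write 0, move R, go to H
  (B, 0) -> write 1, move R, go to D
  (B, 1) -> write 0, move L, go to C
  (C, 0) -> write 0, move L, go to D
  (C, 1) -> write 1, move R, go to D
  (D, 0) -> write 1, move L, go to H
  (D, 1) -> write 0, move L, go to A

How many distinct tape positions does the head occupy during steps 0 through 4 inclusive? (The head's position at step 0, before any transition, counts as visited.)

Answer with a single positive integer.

Step 1: in state A at pos 0, read 0 -> (A,0)->write 1,move L,goto B. Now: state=B, head=-1, tape[-2..1]=0010 (head:  ^)
Step 2: in state B at pos -1, read 0 -> (B,0)->write 1,move R,goto D. Now: state=D, head=0, tape[-2..1]=0110 (head:   ^)
Step 3: in state D at pos 0, read 1 -> (D,1)->write 0,move L,goto A. Now: state=A, head=-1, tape[-2..1]=0100 (head:  ^)
Step 4: in state A at pos -1, read 1 -> (A,1)->write 0,move R,goto H. Now: state=H, head=0, tape[-2..1]=0000 (head:   ^)
Head positions at steps 0..4: starting at 0, distinct positions visited = {-1, 0} -> 2 position(s)

Answer: 2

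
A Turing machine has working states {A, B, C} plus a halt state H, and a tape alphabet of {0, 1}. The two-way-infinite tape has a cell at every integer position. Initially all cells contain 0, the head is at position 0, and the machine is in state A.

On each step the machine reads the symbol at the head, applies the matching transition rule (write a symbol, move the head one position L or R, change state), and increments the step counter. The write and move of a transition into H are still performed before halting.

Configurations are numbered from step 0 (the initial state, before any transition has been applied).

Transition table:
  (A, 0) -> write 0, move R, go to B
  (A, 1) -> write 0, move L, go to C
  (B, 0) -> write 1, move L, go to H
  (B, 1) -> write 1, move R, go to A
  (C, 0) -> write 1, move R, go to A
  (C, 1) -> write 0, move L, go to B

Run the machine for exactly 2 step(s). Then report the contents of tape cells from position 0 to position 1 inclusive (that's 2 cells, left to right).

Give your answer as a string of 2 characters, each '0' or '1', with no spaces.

Step 1: in state A at pos 0, read 0 -> (A,0)->write 0,move R,goto B. Now: state=B, head=1, tape[-1..2]=0000 (head:   ^)
Step 2: in state B at pos 1, read 0 -> (B,0)->write 1,move L,goto H. Now: state=H, head=0, tape[-1..2]=0010 (head:  ^)

Answer: 01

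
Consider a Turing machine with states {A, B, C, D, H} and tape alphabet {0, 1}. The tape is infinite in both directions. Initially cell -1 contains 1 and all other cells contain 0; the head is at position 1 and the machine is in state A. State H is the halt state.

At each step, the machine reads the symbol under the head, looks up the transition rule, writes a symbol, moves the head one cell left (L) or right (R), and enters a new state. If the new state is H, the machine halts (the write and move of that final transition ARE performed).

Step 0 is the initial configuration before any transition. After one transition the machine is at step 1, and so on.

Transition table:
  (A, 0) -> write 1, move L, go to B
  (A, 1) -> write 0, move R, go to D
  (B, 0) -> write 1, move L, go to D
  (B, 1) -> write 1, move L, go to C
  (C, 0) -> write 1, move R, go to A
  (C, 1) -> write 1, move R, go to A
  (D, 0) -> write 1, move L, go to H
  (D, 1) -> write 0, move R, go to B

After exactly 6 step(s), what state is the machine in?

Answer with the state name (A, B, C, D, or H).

Answer: D

Derivation:
Step 1: in state A at pos 1, read 0 -> (A,0)->write 1,move L,goto B. Now: state=B, head=0, tape[-2..2]=01010 (head:   ^)
Step 2: in state B at pos 0, read 0 -> (B,0)->write 1,move L,goto D. Now: state=D, head=-1, tape[-2..2]=01110 (head:  ^)
Step 3: in state D at pos -1, read 1 -> (D,1)->write 0,move R,goto B. Now: state=B, head=0, tape[-2..2]=00110 (head:   ^)
Step 4: in state B at pos 0, read 1 -> (B,1)->write 1,move L,goto C. Now: state=C, head=-1, tape[-2..2]=00110 (head:  ^)
Step 5: in state C at pos -1, read 0 -> (C,0)->write 1,move R,goto A. Now: state=A, head=0, tape[-2..2]=01110 (head:   ^)
Step 6: in state A at pos 0, read 1 -> (A,1)->write 0,move R,goto D. Now: state=D, head=1, tape[-2..2]=01010 (head:    ^)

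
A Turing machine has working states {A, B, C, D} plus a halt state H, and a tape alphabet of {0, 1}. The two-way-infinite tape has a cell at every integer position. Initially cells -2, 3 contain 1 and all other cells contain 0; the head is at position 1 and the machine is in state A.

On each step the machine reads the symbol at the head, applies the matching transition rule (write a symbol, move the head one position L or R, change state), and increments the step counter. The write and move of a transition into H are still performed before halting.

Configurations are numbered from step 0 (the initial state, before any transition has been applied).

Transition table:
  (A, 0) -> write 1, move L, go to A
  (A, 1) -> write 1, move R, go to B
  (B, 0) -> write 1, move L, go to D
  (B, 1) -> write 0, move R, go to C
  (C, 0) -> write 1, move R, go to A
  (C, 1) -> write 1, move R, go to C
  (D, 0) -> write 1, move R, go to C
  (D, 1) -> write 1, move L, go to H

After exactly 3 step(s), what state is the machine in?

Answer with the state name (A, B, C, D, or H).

Step 1: in state A at pos 1, read 0 -> (A,0)->write 1,move L,goto A. Now: state=A, head=0, tape[-3..4]=01001010 (head:    ^)
Step 2: in state A at pos 0, read 0 -> (A,0)->write 1,move L,goto A. Now: state=A, head=-1, tape[-3..4]=01011010 (head:   ^)
Step 3: in state A at pos -1, read 0 -> (A,0)->write 1,move L,goto A. Now: state=A, head=-2, tape[-3..4]=01111010 (head:  ^)

Answer: A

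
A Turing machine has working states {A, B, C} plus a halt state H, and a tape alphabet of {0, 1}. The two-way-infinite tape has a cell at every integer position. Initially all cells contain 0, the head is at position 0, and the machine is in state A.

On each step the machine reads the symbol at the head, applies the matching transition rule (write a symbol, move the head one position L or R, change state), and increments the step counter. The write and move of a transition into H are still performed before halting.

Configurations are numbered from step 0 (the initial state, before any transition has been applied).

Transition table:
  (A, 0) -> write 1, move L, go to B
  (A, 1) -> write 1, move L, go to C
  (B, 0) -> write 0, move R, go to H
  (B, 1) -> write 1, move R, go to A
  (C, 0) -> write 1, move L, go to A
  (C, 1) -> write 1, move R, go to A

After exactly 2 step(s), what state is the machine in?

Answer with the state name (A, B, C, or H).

Answer: H

Derivation:
Step 1: in state A at pos 0, read 0 -> (A,0)->write 1,move L,goto B. Now: state=B, head=-1, tape[-2..1]=0010 (head:  ^)
Step 2: in state B at pos -1, read 0 -> (B,0)->write 0,move R,goto H. Now: state=H, head=0, tape[-2..1]=0010 (head:   ^)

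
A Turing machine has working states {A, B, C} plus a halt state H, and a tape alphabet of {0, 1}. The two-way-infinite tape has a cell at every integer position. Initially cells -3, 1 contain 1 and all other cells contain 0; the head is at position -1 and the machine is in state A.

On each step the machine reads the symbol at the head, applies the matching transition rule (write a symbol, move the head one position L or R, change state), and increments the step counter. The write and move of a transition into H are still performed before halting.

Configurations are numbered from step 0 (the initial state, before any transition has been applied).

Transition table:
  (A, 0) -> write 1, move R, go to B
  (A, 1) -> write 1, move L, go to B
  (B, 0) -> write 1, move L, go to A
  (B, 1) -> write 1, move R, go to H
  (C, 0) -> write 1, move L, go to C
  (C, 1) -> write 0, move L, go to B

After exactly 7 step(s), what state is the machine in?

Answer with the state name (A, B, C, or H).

Answer: B

Derivation:
Step 1: in state A at pos -1, read 0 -> (A,0)->write 1,move R,goto B. Now: state=B, head=0, tape[-4..2]=0101010 (head:     ^)
Step 2: in state B at pos 0, read 0 -> (B,0)->write 1,move L,goto A. Now: state=A, head=-1, tape[-4..2]=0101110 (head:    ^)
Step 3: in state A at pos -1, read 1 -> (A,1)->write 1,move L,goto B. Now: state=B, head=-2, tape[-4..2]=0101110 (head:   ^)
Step 4: in state B at pos -2, read 0 -> (B,0)->write 1,move L,goto A. Now: state=A, head=-3, tape[-4..2]=0111110 (head:  ^)
Step 5: in state A at pos -3, read 1 -> (A,1)->write 1,move L,goto B. Now: state=B, head=-4, tape[-5..2]=00111110 (head:  ^)
Step 6: in state B at pos -4, read 0 -> (B,0)->write 1,move L,goto A. Now: state=A, head=-5, tape[-6..2]=001111110 (head:  ^)
Step 7: in state A at pos -5, read 0 -> (A,0)->write 1,move R,goto B. Now: state=B, head=-4, tape[-6..2]=011111110 (head:   ^)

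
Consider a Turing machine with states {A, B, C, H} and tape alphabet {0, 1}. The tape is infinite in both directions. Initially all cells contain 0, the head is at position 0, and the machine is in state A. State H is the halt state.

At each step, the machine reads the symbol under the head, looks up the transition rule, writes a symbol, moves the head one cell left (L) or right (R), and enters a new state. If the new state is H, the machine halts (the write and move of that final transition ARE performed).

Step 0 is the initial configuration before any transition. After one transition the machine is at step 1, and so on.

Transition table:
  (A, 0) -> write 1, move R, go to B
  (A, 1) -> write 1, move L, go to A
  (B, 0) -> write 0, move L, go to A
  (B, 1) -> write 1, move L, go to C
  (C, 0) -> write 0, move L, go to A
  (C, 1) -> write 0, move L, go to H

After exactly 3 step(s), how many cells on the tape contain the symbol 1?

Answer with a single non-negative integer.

Step 1: in state A at pos 0, read 0 -> (A,0)->write 1,move R,goto B. Now: state=B, head=1, tape[-1..2]=0100 (head:   ^)
Step 2: in state B at pos 1, read 0 -> (B,0)->write 0,move L,goto A. Now: state=A, head=0, tape[-1..2]=0100 (head:  ^)
Step 3: in state A at pos 0, read 1 -> (A,1)->write 1,move L,goto A. Now: state=A, head=-1, tape[-2..2]=00100 (head:  ^)
Cells containing 1 after step 3: {0} -> 1 cell(s)

Answer: 1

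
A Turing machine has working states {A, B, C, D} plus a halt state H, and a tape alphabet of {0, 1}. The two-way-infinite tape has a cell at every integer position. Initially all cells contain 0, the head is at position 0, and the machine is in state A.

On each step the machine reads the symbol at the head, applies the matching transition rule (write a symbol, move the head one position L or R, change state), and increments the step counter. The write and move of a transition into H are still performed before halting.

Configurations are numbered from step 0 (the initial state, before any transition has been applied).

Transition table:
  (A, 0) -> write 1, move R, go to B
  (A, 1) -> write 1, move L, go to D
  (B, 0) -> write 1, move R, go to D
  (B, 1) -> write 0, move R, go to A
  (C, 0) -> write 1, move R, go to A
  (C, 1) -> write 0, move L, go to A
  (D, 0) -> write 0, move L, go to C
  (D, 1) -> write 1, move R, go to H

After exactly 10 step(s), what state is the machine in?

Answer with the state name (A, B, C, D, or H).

Answer: B

Derivation:
Step 1: in state A at pos 0, read 0 -> (A,0)->write 1,move R,goto B. Now: state=B, head=1, tape[-1..2]=0100 (head:   ^)
Step 2: in state B at pos 1, read 0 -> (B,0)->write 1,move R,goto D. Now: state=D, head=2, tape[-1..3]=01100 (head:    ^)
Step 3: in state D at pos 2, read 0 -> (D,0)->write 0,move L,goto C. Now: state=C, head=1, tape[-1..3]=01100 (head:   ^)
Step 4: in state C at pos 1, read 1 -> (C,1)->write 0,move L,goto A. Now: state=A, head=0, tape[-1..3]=01000 (head:  ^)
Step 5: in state A at pos 0, read 1 -> (A,1)->write 1,move L,goto D. Now: state=D, head=-1, tape[-2..3]=001000 (head:  ^)
Step 6: in state D at pos -1, read 0 -> (D,0)->write 0,move L,goto C. Now: state=C, head=-2, tape[-3..3]=0001000 (head:  ^)
Step 7: in state C at pos -2, read 0 -> (C,0)->write 1,move R,goto A. Now: state=A, head=-1, tape[-3..3]=0101000 (head:   ^)
Step 8: in state A at pos -1, read 0 -> (A,0)->write 1,move R,goto B. Now: state=B, head=0, tape[-3..3]=0111000 (head:    ^)
Step 9: in state B at pos 0, read 1 -> (B,1)->write 0,move R,goto A. Now: state=A, head=1, tape[-3..3]=0110000 (head:     ^)
Step 10: in state A at pos 1, read 0 -> (A,0)->write 1,move R,goto B. Now: state=B, head=2, tape[-3..3]=0110100 (head:      ^)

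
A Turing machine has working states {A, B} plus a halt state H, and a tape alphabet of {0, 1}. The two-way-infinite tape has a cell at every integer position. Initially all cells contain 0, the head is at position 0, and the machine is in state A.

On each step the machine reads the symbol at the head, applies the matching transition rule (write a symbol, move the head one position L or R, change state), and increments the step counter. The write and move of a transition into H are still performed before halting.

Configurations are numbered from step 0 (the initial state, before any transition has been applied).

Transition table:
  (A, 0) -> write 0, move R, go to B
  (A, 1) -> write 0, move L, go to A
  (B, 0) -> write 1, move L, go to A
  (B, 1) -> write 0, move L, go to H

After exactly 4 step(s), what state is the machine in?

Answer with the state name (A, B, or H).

Answer: H

Derivation:
Step 1: in state A at pos 0, read 0 -> (A,0)->write 0,move R,goto B. Now: state=B, head=1, tape[-1..2]=0000 (head:   ^)
Step 2: in state B at pos 1, read 0 -> (B,0)->write 1,move L,goto A. Now: state=A, head=0, tape[-1..2]=0010 (head:  ^)
Step 3: in state A at pos 0, read 0 -> (A,0)->write 0,move R,goto B. Now: state=B, head=1, tape[-1..2]=0010 (head:   ^)
Step 4: in state B at pos 1, read 1 -> (B,1)->write 0,move L,goto H. Now: state=H, head=0, tape[-1..2]=0000 (head:  ^)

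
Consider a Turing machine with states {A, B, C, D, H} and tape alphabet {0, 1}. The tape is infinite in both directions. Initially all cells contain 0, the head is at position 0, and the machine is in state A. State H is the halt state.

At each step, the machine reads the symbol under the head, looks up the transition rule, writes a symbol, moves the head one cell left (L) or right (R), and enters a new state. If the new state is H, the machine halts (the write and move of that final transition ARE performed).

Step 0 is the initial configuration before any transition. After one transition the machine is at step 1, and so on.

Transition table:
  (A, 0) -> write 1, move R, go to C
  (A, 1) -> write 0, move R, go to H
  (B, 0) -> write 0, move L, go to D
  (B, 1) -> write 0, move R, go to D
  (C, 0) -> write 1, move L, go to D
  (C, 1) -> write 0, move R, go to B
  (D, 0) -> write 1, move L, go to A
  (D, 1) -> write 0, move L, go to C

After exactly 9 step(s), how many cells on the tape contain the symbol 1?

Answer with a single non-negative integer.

Answer: 3

Derivation:
Step 1: in state A at pos 0, read 0 -> (A,0)->write 1,move R,goto C. Now: state=C, head=1, tape[-1..2]=0100 (head:   ^)
Step 2: in state C at pos 1, read 0 -> (C,0)->write 1,move L,goto D. Now: state=D, head=0, tape[-1..2]=0110 (head:  ^)
Step 3: in state D at pos 0, read 1 -> (D,1)->write 0,move L,goto C. Now: state=C, head=-1, tape[-2..2]=00010 (head:  ^)
Step 4: in state C at pos -1, read 0 -> (C,0)->write 1,move L,goto D. Now: state=D, head=-2, tape[-3..2]=001010 (head:  ^)
Step 5: in state D at pos -2, read 0 -> (D,0)->write 1,move L,goto A. Now: state=A, head=-3, tape[-4..2]=0011010 (head:  ^)
Step 6: in state A at pos -3, read 0 -> (A,0)->write 1,move R,goto C. Now: state=C, head=-2, tape[-4..2]=0111010 (head:   ^)
Step 7: in state C at pos -2, read 1 -> (C,1)->write 0,move R,goto B. Now: state=B, head=-1, tape[-4..2]=0101010 (head:    ^)
Step 8: in state B at pos -1, read 1 -> (B,1)->write 0,move R,goto D. Now: state=D, head=0, tape[-4..2]=0100010 (head:     ^)
Step 9: in state D at pos 0, read 0 -> (D,0)->write 1,move L,goto A. Now: state=A, head=-1, tape[-4..2]=0100110 (head:    ^)
Cells containing 1 after step 9: {-3, 0, 1} -> 3 cell(s)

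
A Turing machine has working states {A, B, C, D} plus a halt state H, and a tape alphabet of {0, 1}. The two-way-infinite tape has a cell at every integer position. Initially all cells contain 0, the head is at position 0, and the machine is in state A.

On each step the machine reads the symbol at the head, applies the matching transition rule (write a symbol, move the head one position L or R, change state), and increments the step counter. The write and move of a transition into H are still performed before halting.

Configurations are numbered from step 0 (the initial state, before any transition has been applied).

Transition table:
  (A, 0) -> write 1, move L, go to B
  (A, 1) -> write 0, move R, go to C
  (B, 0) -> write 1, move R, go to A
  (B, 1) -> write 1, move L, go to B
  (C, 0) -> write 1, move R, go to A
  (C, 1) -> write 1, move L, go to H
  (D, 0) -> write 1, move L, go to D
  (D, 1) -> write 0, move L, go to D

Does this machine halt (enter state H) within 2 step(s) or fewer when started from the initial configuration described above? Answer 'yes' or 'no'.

Answer: no

Derivation:
Step 1: in state A at pos 0, read 0 -> (A,0)->write 1,move L,goto B. Now: state=B, head=-1, tape[-2..1]=0010 (head:  ^)
Step 2: in state B at pos -1, read 0 -> (B,0)->write 1,move R,goto A. Now: state=A, head=0, tape[-2..1]=0110 (head:   ^)
After 2 step(s): state = A (not H) -> not halted within 2 -> no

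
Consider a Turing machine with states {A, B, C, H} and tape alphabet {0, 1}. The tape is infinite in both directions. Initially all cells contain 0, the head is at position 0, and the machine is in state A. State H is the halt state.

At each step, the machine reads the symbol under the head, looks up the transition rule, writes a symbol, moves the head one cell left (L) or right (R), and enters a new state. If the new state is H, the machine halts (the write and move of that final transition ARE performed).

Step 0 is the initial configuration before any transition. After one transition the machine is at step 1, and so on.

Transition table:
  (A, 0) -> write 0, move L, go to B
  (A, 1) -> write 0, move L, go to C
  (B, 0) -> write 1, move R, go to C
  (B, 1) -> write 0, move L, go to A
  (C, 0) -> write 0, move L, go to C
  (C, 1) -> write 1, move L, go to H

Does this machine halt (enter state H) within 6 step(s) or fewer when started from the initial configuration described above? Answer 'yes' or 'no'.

Step 1: in state A at pos 0, read 0 -> (A,0)->write 0,move L,goto B. Now: state=B, head=-1, tape[-2..1]=0000 (head:  ^)
Step 2: in state B at pos -1, read 0 -> (B,0)->write 1,move R,goto C. Now: state=C, head=0, tape[-2..1]=0100 (head:   ^)
Step 3: in state C at pos 0, read 0 -> (C,0)->write 0,move L,goto C. Now: state=C, head=-1, tape[-2..1]=0100 (head:  ^)
Step 4: in state C at pos -1, read 1 -> (C,1)->write 1,move L,goto H. Now: state=H, head=-2, tape[-3..1]=00100 (head:  ^)
State H reached at step 4; 4 <= 6 -> yes

Answer: yes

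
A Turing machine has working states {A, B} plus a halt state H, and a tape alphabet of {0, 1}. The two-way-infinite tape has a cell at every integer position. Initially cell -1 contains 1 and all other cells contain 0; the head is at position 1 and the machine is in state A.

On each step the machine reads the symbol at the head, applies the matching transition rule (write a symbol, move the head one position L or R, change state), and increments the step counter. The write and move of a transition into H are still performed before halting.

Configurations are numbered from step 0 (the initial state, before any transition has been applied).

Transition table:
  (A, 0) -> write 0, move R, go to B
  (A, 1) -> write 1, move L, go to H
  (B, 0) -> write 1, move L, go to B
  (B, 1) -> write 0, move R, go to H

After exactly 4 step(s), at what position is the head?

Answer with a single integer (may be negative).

Answer: -1

Derivation:
Step 1: in state A at pos 1, read 0 -> (A,0)->write 0,move R,goto B. Now: state=B, head=2, tape[-2..3]=010000 (head:     ^)
Step 2: in state B at pos 2, read 0 -> (B,0)->write 1,move L,goto B. Now: state=B, head=1, tape[-2..3]=010010 (head:    ^)
Step 3: in state B at pos 1, read 0 -> (B,0)->write 1,move L,goto B. Now: state=B, head=0, tape[-2..3]=010110 (head:   ^)
Step 4: in state B at pos 0, read 0 -> (B,0)->write 1,move L,goto B. Now: state=B, head=-1, tape[-2..3]=011110 (head:  ^)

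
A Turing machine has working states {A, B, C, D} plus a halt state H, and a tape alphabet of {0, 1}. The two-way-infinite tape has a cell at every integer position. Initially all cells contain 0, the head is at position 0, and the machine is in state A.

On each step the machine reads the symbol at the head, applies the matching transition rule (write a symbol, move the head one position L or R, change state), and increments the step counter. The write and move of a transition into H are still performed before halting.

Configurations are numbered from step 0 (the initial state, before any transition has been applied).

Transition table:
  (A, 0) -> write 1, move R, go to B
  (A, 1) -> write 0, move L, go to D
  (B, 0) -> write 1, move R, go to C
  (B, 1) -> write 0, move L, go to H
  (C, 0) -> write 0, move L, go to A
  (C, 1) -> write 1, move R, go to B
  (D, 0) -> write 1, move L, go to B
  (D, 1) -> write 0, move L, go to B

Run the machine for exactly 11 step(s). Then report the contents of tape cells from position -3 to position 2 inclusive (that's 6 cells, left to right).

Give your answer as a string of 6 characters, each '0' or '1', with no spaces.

Answer: 110000

Derivation:
Step 1: in state A at pos 0, read 0 -> (A,0)->write 1,move R,goto B. Now: state=B, head=1, tape[-1..2]=0100 (head:   ^)
Step 2: in state B at pos 1, read 0 -> (B,0)->write 1,move R,goto C. Now: state=C, head=2, tape[-1..3]=01100 (head:    ^)
Step 3: in state C at pos 2, read 0 -> (C,0)->write 0,move L,goto A. Now: state=A, head=1, tape[-1..3]=01100 (head:   ^)
Step 4: in state A at pos 1, read 1 -> (A,1)->write 0,move L,goto D. Now: state=D, head=0, tape[-1..3]=01000 (head:  ^)
Step 5: in state D at pos 0, read 1 -> (D,1)->write 0,move L,goto B. Now: state=B, head=-1, tape[-2..3]=000000 (head:  ^)
Step 6: in state B at pos -1, read 0 -> (B,0)->write 1,move R,goto C. Now: state=C, head=0, tape[-2..3]=010000 (head:   ^)
Step 7: in state C at pos 0, read 0 -> (C,0)->write 0,move L,goto A. Now: state=A, head=-1, tape[-2..3]=010000 (head:  ^)
Step 8: in state A at pos -1, read 1 -> (A,1)->write 0,move L,goto D. Now: state=D, head=-2, tape[-3..3]=0000000 (head:  ^)
Step 9: in state D at pos -2, read 0 -> (D,0)->write 1,move L,goto B. Now: state=B, head=-3, tape[-4..3]=00100000 (head:  ^)
Step 10: in state B at pos -3, read 0 -> (B,0)->write 1,move R,goto C. Now: state=C, head=-2, tape[-4..3]=01100000 (head:   ^)
Step 11: in state C at pos -2, read 1 -> (C,1)->write 1,move R,goto B. Now: state=B, head=-1, tape[-4..3]=01100000 (head:    ^)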